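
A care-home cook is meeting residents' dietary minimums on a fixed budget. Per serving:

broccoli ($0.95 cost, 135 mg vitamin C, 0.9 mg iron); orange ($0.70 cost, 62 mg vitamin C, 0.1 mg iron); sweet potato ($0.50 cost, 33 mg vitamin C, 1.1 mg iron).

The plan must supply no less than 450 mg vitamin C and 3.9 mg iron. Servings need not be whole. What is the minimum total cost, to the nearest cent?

An LP optimum is at a vertex; with two nutrient constraints at most two foods are used. Check each candidate.
broccoli only: max(450/135, 3.9/0.9) = 4.333 servings → $4.12.
orange only: max(450/62, 3.9/0.1) = 39 servings → $27.30.
sweet potato only: max(450/33, 3.9/1.1) = 13.64 servings → $6.82.
broccoli + orange: intersection lies outside the first quadrant.
broccoli + sweet potato with both tight: 3.083 servings and 1.023 servings → $3.44.
orange + sweet potato with both tight: 5.644 servings and 3.032 servings → $5.47.
So the least-cost plan costs $3.44.

$3.44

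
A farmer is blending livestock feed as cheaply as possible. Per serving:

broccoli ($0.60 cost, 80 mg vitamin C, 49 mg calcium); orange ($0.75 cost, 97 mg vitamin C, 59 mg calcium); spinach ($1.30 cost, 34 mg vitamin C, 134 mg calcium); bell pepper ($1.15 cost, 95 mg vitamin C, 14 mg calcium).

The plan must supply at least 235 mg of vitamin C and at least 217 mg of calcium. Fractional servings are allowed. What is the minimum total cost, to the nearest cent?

$2.44

With two linear requirements the optimum uses one or two foods; enumerate the corners.
broccoli only: max(235/80, 217/49) = 4.429 servings → $2.66.
orange only: max(235/97, 217/59) = 3.678 servings → $2.76.
spinach only: max(235/34, 217/134) = 6.912 servings → $8.99.
bell pepper only: max(235/95, 217/14) = 15.5 servings → $17.82.
broccoli + orange: intersection lies outside the first quadrant.
broccoli + spinach with both tight: 2.663 servings and 0.6456 servings → $2.44.
broccoli + bell pepper with both targets exact would need a negative amount; discard.
orange + spinach with both tight: 2.194 servings and 0.6536 servings → $2.49.
orange + bell pepper with both targets exact would need a negative amount; discard.
spinach + bell pepper with both tight: 1.414 servings and 1.968 servings → $4.10.
So the least-cost plan costs $2.44.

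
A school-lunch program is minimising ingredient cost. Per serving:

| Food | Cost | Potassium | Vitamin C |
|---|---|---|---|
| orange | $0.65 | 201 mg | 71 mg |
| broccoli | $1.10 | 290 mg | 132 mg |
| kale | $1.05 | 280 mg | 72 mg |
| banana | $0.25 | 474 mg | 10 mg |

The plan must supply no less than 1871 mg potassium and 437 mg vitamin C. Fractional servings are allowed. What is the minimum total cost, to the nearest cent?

$3.98

Two binding constraints pin down two serving amounts, so the optimal mix uses at most two foods. The candidates are each food alone (scaled to the tighter of potassium/vitamin C) and each pair with both constraints tight.
orange only: max(1871/201, 437/71) = 9.308 servings → $6.05.
broccoli only: max(1871/290, 437/132) = 6.452 servings → $7.10.
kale only: max(1871/280, 437/72) = 6.682 servings → $7.02.
banana only: max(1871/474, 437/10) = 43.7 servings → $10.93.
orange + broccoli: the both-tight solution has a negative serving — not a feasible corner.
orange + kale with both targets exact would need a negative amount; discard.
orange + banana with both tight: 5.955 servings and 1.422 servings → $4.23.
broccoli + kale with both targets exact would need a negative amount; discard.
broccoli + banana with both tight: 3.158 servings and 2.015 servings → $3.98.
kale + banana with both tight: 6.015 servings and 0.3943 servings → $6.41.
The minimum over all feasible corners is $3.98.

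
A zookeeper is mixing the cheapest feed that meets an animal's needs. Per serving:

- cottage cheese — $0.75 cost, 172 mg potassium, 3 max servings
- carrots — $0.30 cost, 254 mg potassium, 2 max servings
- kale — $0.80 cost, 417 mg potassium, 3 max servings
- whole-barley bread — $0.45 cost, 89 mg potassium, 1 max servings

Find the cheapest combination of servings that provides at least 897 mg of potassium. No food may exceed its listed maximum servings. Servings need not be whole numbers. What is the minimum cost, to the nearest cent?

Cost per mg of potassium: carrots $0.0012, kale $0.0019, cottage cheese $0.0044, whole-barley bread $0.0051.
Take 2 servings of carrots: +508.0 mg potassium for $0.60 (total $0.60, still need 389.0 mg).
Take 0.9329 servings of kale: +389.0 mg potassium for $0.75 (total $1.35, still need 0.0 mg).
Filling from the cheapest source first is optimal under one linear minimum: $1.35.

$1.35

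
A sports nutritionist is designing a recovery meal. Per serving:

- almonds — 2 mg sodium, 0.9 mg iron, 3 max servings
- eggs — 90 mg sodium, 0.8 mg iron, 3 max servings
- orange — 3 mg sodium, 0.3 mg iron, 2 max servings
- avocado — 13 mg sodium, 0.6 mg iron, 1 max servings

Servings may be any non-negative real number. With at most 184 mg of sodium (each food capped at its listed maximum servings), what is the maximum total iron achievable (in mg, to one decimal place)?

5.3 mg

Iron per mg sodium: almonds 0.45, orange 0.1, avocado 0.04615, eggs 0.008889.
Take 3 servings of almonds: uses 6 mg sodium, +2.7 mg iron (running total 2.7 mg).
Take 2 servings of orange: uses 6 mg sodium, +0.6 mg iron (running total 3.3 mg).
Take 1 serving of avocado: uses 13 mg sodium, +0.6 mg iron (running total 3.9 mg).
Take 1.767 servings of eggs: uses 159 mg sodium, +1.4 mg iron (running total 5.3 mg).
Greedy by best ratio exhausts the sodium allowance optimally: 5.3 mg.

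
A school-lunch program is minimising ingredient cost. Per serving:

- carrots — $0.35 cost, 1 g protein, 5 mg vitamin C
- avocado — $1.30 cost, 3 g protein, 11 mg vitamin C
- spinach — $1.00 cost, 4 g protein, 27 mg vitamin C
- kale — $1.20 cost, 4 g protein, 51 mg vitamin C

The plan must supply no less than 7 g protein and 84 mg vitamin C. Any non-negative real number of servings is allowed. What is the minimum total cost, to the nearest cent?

carrots only: max(7/1, 84/5) = 16.8 servings → $5.88.
avocado only: max(7/3, 84/11) = 7.636 servings → $9.93.
spinach only: max(7/4, 84/27) = 3.111 servings → $3.11.
kale only: max(7/4, 84/51) = 1.75 servings → $2.10.
carrots + avocado: the both-tight solution has a negative serving — not a feasible corner.
carrots + spinach with both targets exact would need a negative amount; discard.
carrots + kale with both tight: 0.6774 servings and 1.581 servings → $2.13.
avocado + spinach with both targets exact would need a negative amount; discard.
avocado + kale with both tight: 0.1927 servings and 1.606 servings → $2.18.
spinach + kale with both tight: 0.2188 servings and 1.531 servings → $2.06.
The minimum over all feasible corners is $2.06.

$2.06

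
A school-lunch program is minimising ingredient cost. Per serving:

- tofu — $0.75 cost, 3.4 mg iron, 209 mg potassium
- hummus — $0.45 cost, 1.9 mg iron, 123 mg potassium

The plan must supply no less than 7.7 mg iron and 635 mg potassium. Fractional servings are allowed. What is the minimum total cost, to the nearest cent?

$2.28

tofu only: max(7.7/3.4, 635/209) = 3.038 servings → $2.28.
hummus only: max(7.7/1.9, 635/123) = 5.163 servings → $2.32.
tofu + hummus: intersection lies outside the first quadrant.
Cheapest feasible corner: $2.28.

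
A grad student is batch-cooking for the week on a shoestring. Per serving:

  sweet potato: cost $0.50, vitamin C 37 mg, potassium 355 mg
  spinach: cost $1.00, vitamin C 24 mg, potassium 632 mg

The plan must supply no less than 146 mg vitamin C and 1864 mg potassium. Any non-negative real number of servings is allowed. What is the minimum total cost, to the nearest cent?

$2.63

Check every corner: each single food scaled to meet both minima, and each pair solved so both constraints bind.
sweet potato only: max(146/37, 1864/355) = 5.251 servings → $2.63.
spinach only: max(146/24, 1864/632) = 6.083 servings → $6.08.
sweet potato + spinach with both tight: 3.198 servings and 1.153 servings → $2.75.
So the least-cost plan costs $2.63.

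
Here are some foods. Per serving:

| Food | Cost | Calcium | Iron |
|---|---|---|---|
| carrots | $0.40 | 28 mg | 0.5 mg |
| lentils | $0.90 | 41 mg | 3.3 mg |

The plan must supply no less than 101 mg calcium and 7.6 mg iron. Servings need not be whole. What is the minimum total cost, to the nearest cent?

carrots only: max(101/28, 7.6/0.5) = 15.2 servings → $6.08.
lentils only: max(101/41, 7.6/3.3) = 2.463 servings → $2.22.
carrots + lentils with both tight: 0.3018 servings and 2.257 servings → $2.15.
So the least-cost plan costs $2.15.

$2.15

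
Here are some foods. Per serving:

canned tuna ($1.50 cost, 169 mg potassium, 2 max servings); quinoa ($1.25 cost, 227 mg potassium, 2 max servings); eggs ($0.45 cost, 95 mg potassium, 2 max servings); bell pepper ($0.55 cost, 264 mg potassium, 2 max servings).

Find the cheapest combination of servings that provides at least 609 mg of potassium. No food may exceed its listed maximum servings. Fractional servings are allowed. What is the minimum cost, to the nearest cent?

$1.48

Cost per mg of potassium: bell pepper $0.0021, eggs $0.0047, quinoa $0.0055, canned tuna $0.0089.
Take 2 servings of bell pepper: +528.0 mg potassium for $1.10 (total $1.10, still need 81.0 mg).
Take 0.8526 servings of eggs: +81.0 mg potassium for $0.38 (total $1.48, still need 0.0 mg).
Greedy by cheapest-per-mg is optimal for a single linear constraint, so the minimum cost is $1.48.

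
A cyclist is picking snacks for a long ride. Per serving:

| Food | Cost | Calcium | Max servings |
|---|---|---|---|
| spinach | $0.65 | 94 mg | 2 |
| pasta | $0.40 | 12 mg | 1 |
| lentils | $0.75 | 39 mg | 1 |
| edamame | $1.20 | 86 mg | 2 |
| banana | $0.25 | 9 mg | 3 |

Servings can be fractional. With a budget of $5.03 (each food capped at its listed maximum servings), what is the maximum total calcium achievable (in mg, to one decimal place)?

419.9 mg

Calcium per dollar: spinach 144.6, edamame 71.67, lentils 52, banana 36, pasta 30.
Take 2 servings of spinach: spends $1.30, +188.0 mg calcium (running total 188.0 mg).
Take 2 servings of edamame: spends $2.40, +172.0 mg calcium (running total 360.0 mg).
Take 1 serving of lentils: spends $0.75, +39.0 mg calcium (running total 399.0 mg).
Take 2.32 servings of banana: spends $0.58, +20.9 mg calcium (running total 419.9 mg).
Greedy by best ratio exhausts the cost allowance optimally: 419.9 mg.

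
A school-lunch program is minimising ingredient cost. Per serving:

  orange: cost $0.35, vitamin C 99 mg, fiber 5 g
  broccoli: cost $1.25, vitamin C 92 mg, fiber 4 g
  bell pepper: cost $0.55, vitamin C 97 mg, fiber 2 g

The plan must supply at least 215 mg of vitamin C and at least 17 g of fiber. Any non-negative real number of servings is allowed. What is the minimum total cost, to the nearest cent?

$1.19

At the optimum either one food covers both requirements or two foods hit both targets exactly; no other combination can be cheaper.
orange only: max(215/99, 17/5) = 3.4 servings → $1.19.
broccoli only: max(215/92, 17/4) = 4.25 servings → $5.31.
bell pepper only: max(215/97, 17/2) = 8.5 servings → $4.67.
orange + broccoli with both targets exact would need a negative amount; discard.
orange + bell pepper: the both-tight solution has a negative serving — not a feasible corner.
broccoli + bell pepper: the both-tight solution has a negative serving — not a feasible corner.
The minimum over all feasible corners is $1.19.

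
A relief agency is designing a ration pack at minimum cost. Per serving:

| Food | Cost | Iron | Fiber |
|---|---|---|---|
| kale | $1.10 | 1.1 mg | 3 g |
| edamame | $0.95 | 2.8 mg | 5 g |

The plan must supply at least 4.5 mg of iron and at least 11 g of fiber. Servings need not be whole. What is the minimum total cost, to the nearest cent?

$2.09

The cheapest plan sits at a corner of the feasible region — with two constraints it uses at most two foods.
kale only: max(4.5/1.1, 11/3) = 4.091 servings → $4.50.
edamame only: max(4.5/2.8, 11/5) = 2.2 servings → $2.09.
kale + edamame with both tight: 2.862 servings and 0.4828 servings → $3.61.
So the least-cost plan costs $2.09.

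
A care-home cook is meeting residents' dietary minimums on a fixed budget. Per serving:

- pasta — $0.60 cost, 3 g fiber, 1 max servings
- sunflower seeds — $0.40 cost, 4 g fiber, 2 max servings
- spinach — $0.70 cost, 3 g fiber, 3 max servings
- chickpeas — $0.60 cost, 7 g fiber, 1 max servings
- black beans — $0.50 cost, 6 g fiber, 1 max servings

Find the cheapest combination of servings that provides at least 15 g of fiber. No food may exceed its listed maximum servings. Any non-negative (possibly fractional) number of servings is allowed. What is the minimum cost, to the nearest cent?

$1.30

Cost per g of fiber: black beans $0.0833, chickpeas $0.0857, sunflower seeds $0.1000, pasta $0.2000, spinach $0.2333.
Take 1 serving of black beans: +6.0 g fiber for $0.50 (total $0.50, still need 9.0 g).
Take 1 serving of chickpeas: +7.0 g fiber for $0.60 (total $1.10, still need 2.0 g).
Take 0.5 servings of sunflower seeds: +2.0 g fiber for $0.20 (total $1.30, still need 0.0 g).
Filling from the cheapest source first is optimal under one linear minimum: $1.30.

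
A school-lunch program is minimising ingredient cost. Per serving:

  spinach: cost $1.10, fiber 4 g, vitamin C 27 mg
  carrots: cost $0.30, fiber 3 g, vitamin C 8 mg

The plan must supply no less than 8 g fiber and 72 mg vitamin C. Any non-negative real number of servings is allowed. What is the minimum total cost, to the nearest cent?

An LP optimum is at a vertex; with two nutrient constraints at most two foods are used. Check each candidate.
spinach only: max(8/4, 72/27) = 2.667 servings → $2.93.
carrots only: max(8/3, 72/8) = 9 servings → $2.70.
spinach + carrots: intersection lies outside the first quadrant.
So the least-cost plan costs $2.70.

$2.70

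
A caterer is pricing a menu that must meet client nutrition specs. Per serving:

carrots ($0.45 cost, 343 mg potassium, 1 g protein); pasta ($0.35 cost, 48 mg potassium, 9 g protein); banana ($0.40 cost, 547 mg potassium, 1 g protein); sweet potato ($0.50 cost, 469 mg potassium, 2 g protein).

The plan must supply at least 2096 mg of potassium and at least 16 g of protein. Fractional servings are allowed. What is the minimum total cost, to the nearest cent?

$1.96

carrots only: max(2096/343, 16/1) = 16 servings → $7.20.
pasta only: max(2096/48, 16/9) = 43.67 servings → $15.28.
banana only: max(2096/547, 16/1) = 16 servings → $6.40.
sweet potato only: max(2096/469, 16/2) = 8 servings → $4.00.
carrots + pasta with both tight: 5.955 servings and 1.116 servings → $3.07.
carrots + banana with both targets exact would need a negative amount; discard.
carrots + sweet potato: the both-tight solution has a negative serving — not a feasible corner.
pasta + banana with both tight: 1.365 servings and 3.712 servings → $1.96.
pasta + sweet potato with both tight: 0.8029 servings and 4.387 servings → $2.47.
banana + sweet potato: intersection lies outside the first quadrant.
The minimum over all feasible corners is $1.96.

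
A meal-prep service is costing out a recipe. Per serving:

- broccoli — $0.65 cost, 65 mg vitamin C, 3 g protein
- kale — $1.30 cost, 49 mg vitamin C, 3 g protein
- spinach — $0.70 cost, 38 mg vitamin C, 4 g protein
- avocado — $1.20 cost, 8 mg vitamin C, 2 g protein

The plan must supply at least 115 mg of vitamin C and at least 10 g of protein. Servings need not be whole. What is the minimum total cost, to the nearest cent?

Two binding constraints pin down two serving amounts, so the optimal mix uses at most two foods. The candidates are each food alone (scaled to the tighter of vitamin C/protein) and each pair with both constraints tight.
broccoli only: max(115/65, 10/3) = 3.333 servings → $2.17.
kale only: max(115/49, 10/3) = 3.333 servings → $4.33.
spinach only: max(115/38, 10/4) = 3.026 servings → $2.12.
avocado only: max(115/8, 10/2) = 14.38 servings → $17.25.
broccoli + kale: the both-tight solution has a negative serving — not a feasible corner.
broccoli + spinach with both tight: 0.5479 servings and 2.089 servings → $1.82.
broccoli + avocado with both tight: 1.415 servings and 2.877 servings → $4.37.
kale + spinach with both tight: 0.9756 servings and 1.768 servings → $2.51.
kale + avocado with both tight: 2.027 servings and 1.959 servings → $4.99.
spinach + avocado: the both-tight solution has a negative serving — not a feasible corner.
Cheapest feasible corner: $1.82.

$1.82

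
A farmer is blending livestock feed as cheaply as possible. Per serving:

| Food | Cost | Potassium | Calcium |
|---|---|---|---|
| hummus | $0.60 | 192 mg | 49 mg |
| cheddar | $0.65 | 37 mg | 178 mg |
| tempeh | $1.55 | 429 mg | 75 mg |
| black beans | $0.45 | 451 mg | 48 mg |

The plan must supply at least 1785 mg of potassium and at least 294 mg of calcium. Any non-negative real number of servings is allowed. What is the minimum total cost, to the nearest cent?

The cheapest plan sits at a corner of the feasible region — with two constraints it uses at most two foods.
hummus only: max(1785/192, 294/49) = 9.297 servings → $5.58.
cheddar only: max(1785/37, 294/178) = 48.24 servings → $31.36.
tempeh only: max(1785/429, 294/75) = 4.161 servings → $6.45.
black beans only: max(1785/451, 294/48) = 6.125 servings → $2.76.
hummus + cheddar with both targets exact would need a negative amount; discard.
hummus + tempeh: intersection lies outside the first quadrant.
hummus + black beans with both tight: 3.642 servings and 2.408 servings → $3.27.
cheddar + tempeh: the both-tight solution has a negative serving — not a feasible corner.
cheddar + black beans with both tight: 0.5976 servings and 3.909 servings → $2.15.
tempeh + black beans with both tight: 3.545 servings and 0.5856 servings → $5.76.
So the least-cost plan costs $2.15.

$2.15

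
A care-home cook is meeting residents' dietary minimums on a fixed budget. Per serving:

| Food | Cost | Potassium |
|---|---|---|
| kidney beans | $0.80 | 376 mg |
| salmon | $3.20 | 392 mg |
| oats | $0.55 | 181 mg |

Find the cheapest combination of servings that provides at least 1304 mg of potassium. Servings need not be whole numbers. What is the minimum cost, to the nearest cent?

Cost per mg of potassium: kidney beans $0.0021, oats $0.0030, salmon $0.0082.
With no serving limits, use only kidney beans: 1304 mg / 376 mg = 3.468 servings × $0.80 = $2.77.

$2.77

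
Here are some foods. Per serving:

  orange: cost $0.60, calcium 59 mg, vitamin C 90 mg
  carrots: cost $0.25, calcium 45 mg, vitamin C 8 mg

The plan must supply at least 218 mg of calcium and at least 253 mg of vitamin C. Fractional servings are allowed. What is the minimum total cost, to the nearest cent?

This is a tiny linear program; its minimum lies at a vertex of the feasible set. List the vertices and price them.
orange only: max(218/59, 253/90) = 3.695 servings → $2.22.
carrots only: max(218/45, 253/8) = 31.62 servings → $7.91.
orange + carrots with both tight: 2.695 servings and 1.312 servings → $1.94.
Cheapest feasible corner: $1.94.

$1.94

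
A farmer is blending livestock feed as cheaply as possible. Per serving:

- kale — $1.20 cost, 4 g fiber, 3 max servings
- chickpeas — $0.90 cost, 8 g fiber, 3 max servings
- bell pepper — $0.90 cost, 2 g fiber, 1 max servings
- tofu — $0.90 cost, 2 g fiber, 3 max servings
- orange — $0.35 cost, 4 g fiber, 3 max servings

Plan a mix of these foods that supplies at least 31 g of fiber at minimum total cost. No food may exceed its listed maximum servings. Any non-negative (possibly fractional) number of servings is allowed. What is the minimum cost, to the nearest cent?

$3.19

Cost per g of fiber: orange $0.0875, chickpeas $0.1125, kale $0.3000, bell pepper $0.4500, tofu $0.4500.
Take 3 servings of orange: +12.0 g fiber for $1.05 (total $1.05, still need 19.0 g).
Take 2.375 servings of chickpeas: +19.0 g fiber for $2.14 (total $3.19, still need 0.0 g).
Greedy by cheapest-per-g is optimal for a single linear constraint, so the minimum cost is $3.19.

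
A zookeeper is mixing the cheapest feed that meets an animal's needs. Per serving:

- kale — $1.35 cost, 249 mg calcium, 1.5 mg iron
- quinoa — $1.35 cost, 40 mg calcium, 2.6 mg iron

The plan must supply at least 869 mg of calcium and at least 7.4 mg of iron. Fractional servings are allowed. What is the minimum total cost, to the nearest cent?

$5.75

Compare the cost at each extreme point of the feasible region.
kale only: max(869/249, 7.4/1.5) = 4.933 servings → $6.66.
quinoa only: max(869/40, 7.4/2.6) = 21.73 servings → $29.33.
kale + quinoa with both tight: 3.343 servings and 0.9178 servings → $5.75.
The minimum over all feasible corners is $5.75.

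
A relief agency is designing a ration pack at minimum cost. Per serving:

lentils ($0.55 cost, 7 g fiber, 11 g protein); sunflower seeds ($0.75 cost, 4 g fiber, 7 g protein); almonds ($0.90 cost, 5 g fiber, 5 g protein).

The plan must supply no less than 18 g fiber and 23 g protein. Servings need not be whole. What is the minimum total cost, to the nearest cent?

An LP optimum is at a vertex; with two nutrient constraints at most two foods are used. Check each candidate.
lentils only: max(18/7, 23/11) = 2.571 servings → $1.41.
sunflower seeds only: max(18/4, 23/7) = 4.5 servings → $3.38.
almonds only: max(18/5, 23/5) = 4.6 servings → $4.14.
lentils + sunflower seeds with both targets exact would need a negative amount; discard.
lentils + almonds with both tight: 1.25 servings and 1.85 servings → $2.35.
sunflower seeds + almonds with both tight: 1.667 servings and 2.267 servings → $3.29.
The minimum over all feasible corners is $1.41.

$1.41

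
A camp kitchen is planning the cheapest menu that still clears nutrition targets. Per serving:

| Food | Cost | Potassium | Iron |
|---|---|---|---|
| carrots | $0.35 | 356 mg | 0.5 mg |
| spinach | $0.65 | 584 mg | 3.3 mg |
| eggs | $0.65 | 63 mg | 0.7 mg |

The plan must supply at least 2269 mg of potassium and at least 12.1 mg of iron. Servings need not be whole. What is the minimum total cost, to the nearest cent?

The cheapest plan sits at a corner of the feasible region — with two constraints it uses at most two foods.
carrots only: max(2269/356, 12.1/0.5) = 24.2 servings → $8.47.
spinach only: max(2269/584, 12.1/3.3) = 3.885 servings → $2.53.
eggs only: max(2269/63, 12.1/0.7) = 36.02 servings → $23.41.
carrots + spinach with both tight: 0.4772 servings and 3.594 servings → $2.50.
carrots + eggs with both tight: 3.794 servings and 14.58 servings → $10.80.
spinach + eggs: the both-tight solution has a negative serving — not a feasible corner.
The minimum over all feasible corners is $2.50.

$2.50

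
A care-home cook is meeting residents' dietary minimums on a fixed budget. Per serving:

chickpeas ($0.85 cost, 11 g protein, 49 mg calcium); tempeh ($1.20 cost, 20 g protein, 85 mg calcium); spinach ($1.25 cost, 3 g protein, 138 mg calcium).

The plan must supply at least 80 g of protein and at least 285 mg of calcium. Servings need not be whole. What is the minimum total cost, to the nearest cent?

$4.80

A basic optimal solution has at most two foods positive. Try each food alone and each pair with both targets met exactly.
chickpeas only: max(80/11, 285/49) = 7.273 servings → $6.18.
tempeh only: max(80/20, 285/85) = 4 servings → $4.80.
spinach only: max(80/3, 285/138) = 26.67 servings → $33.33.
chickpeas + tempeh with both targets exact would need a negative amount; discard.
chickpeas + spinach: the both-tight solution has a negative serving — not a feasible corner.
tempeh + spinach: intersection lies outside the first quadrant.
So the least-cost plan costs $4.80.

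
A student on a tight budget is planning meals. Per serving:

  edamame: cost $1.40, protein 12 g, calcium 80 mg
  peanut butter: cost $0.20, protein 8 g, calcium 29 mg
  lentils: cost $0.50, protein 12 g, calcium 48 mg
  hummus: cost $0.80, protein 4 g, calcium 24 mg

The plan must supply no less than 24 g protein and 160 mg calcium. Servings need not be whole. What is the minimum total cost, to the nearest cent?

At the optimum either one food covers both requirements or two foods hit both targets exactly; no other combination can be cheaper.
edamame only: max(24/12, 160/80) = 2 servings → $2.80.
peanut butter only: max(24/8, 160/29) = 5.517 servings → $1.10.
lentils only: max(24/12, 160/48) = 3.333 servings → $1.67.
hummus only: max(24/4, 160/24) = 6.667 servings → $5.33.
edamame + peanut butter with both tight: 2 servings and 0 servings → $2.80.
edamame + lentils with both tight: 2 servings and 0 servings → $2.80.
edamame + hummus with both tight: 2 servings and 0 servings → $2.80.
peanut butter + lentils: intersection lies outside the first quadrant.
peanut butter + hummus with both targets exact would need a negative amount; discard.
lentils + hummus with both targets exact would need a negative amount; discard.
The minimum over all feasible corners is $1.10.

$1.10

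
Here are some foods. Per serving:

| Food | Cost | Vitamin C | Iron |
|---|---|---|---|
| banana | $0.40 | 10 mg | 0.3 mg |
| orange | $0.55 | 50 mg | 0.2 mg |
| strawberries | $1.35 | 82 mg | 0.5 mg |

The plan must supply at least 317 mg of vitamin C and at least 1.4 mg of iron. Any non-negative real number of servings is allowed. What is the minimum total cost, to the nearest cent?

At the optimum either one food covers both requirements or two foods hit both targets exactly; no other combination can be cheaper.
banana only: max(317/10, 1.4/0.3) = 31.7 servings → $12.68.
orange only: max(317/50, 1.4/0.2) = 7 servings → $3.85.
strawberries only: max(317/82, 1.4/0.5) = 3.866 servings → $5.22.
banana + orange with both tight: 0.5077 servings and 6.238 servings → $3.63.
banana + strawberries: the both-tight solution has a negative serving — not a feasible corner.
orange + strawberries with both tight: 5.081 servings and 0.7674 servings → $3.83.
The minimum over all feasible corners is $3.63.

$3.63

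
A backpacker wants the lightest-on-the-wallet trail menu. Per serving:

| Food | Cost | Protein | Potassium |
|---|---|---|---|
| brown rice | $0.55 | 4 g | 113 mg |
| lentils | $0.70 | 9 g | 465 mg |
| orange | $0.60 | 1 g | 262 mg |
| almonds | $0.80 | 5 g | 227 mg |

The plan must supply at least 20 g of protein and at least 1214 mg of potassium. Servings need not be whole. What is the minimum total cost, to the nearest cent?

At the optimum either one food covers both requirements or two foods hit both targets exactly; no other combination can be cheaper.
brown rice only: max(20/4, 1214/113) = 10.74 servings → $5.91.
lentils only: max(20/9, 1214/465) = 2.611 servings → $1.83.
orange only: max(20/1, 1214/262) = 20 servings → $12.00.
almonds only: max(20/5, 1214/227) = 5.348 servings → $4.28.
brown rice + lentils: intersection lies outside the first quadrant.
brown rice + orange with both tight: 4.306 servings and 2.776 servings → $4.03.
brown rice + almonds: the both-tight solution has a negative serving — not a feasible corner.
lentils + orange with both tight: 2.127 servings and 0.859 servings → $2.00.
lentils + almonds: intersection lies outside the first quadrant.
orange + almonds with both tight: 1.413 servings and 3.717 servings → $3.82.
So the least-cost plan costs $1.83.

$1.83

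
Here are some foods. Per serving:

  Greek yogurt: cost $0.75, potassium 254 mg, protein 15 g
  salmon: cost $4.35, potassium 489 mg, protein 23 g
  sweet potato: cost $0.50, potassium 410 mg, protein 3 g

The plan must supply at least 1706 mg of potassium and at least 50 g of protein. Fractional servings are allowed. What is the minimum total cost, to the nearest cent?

$3.34

Compare the cost at each extreme point of the feasible region.
Greek yogurt only: max(1706/254, 50/15) = 6.717 servings → $5.04.
salmon only: max(1706/489, 50/23) = 3.489 servings → $15.18.
sweet potato only: max(1706/410, 50/3) = 16.67 servings → $8.33.
Greek yogurt + salmon: intersection lies outside the first quadrant.
Greek yogurt + sweet potato with both tight: 2.855 servings and 2.392 servings → $3.34.
salmon + sweet potato with both tight: 1.932 servings and 1.857 servings → $9.33.
Cheapest feasible corner: $3.34.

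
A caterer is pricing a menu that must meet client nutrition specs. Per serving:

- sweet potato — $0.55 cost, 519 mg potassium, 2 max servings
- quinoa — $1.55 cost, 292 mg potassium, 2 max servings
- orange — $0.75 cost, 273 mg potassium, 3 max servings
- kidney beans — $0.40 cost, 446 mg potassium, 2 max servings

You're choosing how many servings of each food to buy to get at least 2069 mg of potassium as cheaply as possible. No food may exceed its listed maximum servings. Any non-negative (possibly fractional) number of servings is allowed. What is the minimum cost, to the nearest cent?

Cost per mg of potassium: kidney beans $0.0009, sweet potato $0.0011, orange $0.0027, quinoa $0.0053.
Take 2 servings of kidney beans: +892.0 mg potassium for $0.80 (total $0.80, still need 1177.0 mg).
Take 2 servings of sweet potato: +1038.0 mg potassium for $1.10 (total $1.90, still need 139.0 mg).
Take 0.5092 servings of orange: +139.0 mg potassium for $0.38 (total $2.28, still need 0.0 mg).
Filling from the cheapest source first is optimal under one linear minimum: $2.28.

$2.28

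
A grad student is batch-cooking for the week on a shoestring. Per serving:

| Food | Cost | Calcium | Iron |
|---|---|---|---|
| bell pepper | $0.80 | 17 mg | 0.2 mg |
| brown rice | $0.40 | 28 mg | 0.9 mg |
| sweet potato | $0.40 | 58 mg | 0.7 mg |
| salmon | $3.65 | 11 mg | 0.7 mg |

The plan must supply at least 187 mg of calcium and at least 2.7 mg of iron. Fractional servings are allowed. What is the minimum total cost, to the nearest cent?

This is a tiny linear program; its minimum lies at a vertex of the feasible set. List the vertices and price them.
bell pepper only: max(187/17, 2.7/0.2) = 13.5 servings → $10.80.
brown rice only: max(187/28, 2.7/0.9) = 6.679 servings → $2.67.
sweet potato only: max(187/58, 2.7/0.7) = 3.857 servings → $1.54.
salmon only: max(187/11, 2.7/0.7) = 17 servings → $62.05.
bell pepper + brown rice with both tight: 9.557 servings and 0.8763 servings → $8.00.
bell pepper + sweet potato: the both-tight solution has a negative serving — not a feasible corner.
bell pepper + salmon with both tight: 10.43 servings and 0.8763 servings → $11.54.
brown rice + sweet potato with both tight: 0.7883 servings and 2.844 servings → $1.45.
brown rice + salmon: intersection lies outside the first quadrant.
sweet potato + salmon with both tight: 3.076 servings and 0.7812 servings → $4.08.
Cheapest feasible corner: $1.45.

$1.45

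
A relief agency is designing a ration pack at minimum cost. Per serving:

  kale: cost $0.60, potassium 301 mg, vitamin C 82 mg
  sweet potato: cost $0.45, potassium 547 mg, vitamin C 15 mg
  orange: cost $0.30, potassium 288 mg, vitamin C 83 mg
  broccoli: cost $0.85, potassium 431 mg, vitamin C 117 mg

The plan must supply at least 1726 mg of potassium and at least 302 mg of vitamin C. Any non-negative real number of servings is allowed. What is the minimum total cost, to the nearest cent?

At the optimum either one food covers both requirements or two foods hit both targets exactly; no other combination can be cheaper.
kale only: max(1726/301, 302/82) = 5.734 servings → $3.44.
sweet potato only: max(1726/547, 302/15) = 20.13 servings → $9.06.
orange only: max(1726/288, 302/83) = 5.993 servings → $1.80.
broccoli only: max(1726/431, 302/117) = 4.005 servings → $3.40.
kale + sweet potato with both tight: 3.453 servings and 1.255 servings → $2.64.
kale + orange with both targets exact would need a negative amount; discard.
kale + broccoli: the both-tight solution has a negative serving — not a feasible corner.
sweet potato + orange with both tight: 1.37 servings and 3.391 servings → $1.63.
sweet potato + broccoli with both tight: 1.248 servings and 2.421 servings → $2.62.
orange + broccoli: the both-tight solution has a negative serving — not a feasible corner.
So the least-cost plan costs $1.63.

$1.63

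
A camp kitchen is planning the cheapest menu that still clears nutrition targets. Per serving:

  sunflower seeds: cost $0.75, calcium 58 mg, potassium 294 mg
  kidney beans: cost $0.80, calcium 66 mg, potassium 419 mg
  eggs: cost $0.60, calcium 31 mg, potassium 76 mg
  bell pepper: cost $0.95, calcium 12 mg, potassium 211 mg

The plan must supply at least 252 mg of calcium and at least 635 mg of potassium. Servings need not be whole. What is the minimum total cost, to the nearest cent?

At the optimum either one food covers both requirements or two foods hit both targets exactly; no other combination can be cheaper.
sunflower seeds only: max(252/58, 635/294) = 4.345 servings → $3.26.
kidney beans only: max(252/66, 635/419) = 3.818 servings → $3.05.
eggs only: max(252/31, 635/76) = 8.355 servings → $5.01.
bell pepper only: max(252/12, 635/211) = 21 servings → $19.95.
sunflower seeds + kidney beans: the both-tight solution has a negative serving — not a feasible corner.
sunflower seeds + eggs with both tight: 0.1133 servings and 7.917 servings → $4.84.
sunflower seeds + bell pepper: intersection lies outside the first quadrant.
kidney beans + eggs with both tight: 0.06685 servings and 7.987 servings → $4.85.
kidney beans + bell pepper with both targets exact would need a negative amount; discard.
eggs + bell pepper with both tight: 8.092 servings and 0.09469 servings → $4.95.
So the least-cost plan costs $3.05.

$3.05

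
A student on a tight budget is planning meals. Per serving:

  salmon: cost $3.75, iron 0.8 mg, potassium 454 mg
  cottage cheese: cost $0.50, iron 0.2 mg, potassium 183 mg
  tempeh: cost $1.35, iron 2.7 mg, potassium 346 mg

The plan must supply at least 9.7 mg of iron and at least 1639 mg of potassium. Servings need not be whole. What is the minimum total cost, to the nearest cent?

$5.86

A basic optimal solution has at most two foods positive. Try each food alone and each pair with both targets met exactly.
salmon only: max(9.7/0.8, 1639/454) = 12.12 servings → $45.47.
cottage cheese only: max(9.7/0.2, 1639/183) = 48.5 servings → $24.25.
tempeh only: max(9.7/2.7, 1639/346) = 4.737 servings → $6.39.
salmon + cottage cheese: intersection lies outside the first quadrant.
salmon + tempeh with both tight: 1.127 servings and 3.259 servings → $8.62.
cottage cheese + tempeh with both tight: 2.516 servings and 3.406 servings → $5.86.
The minimum over all feasible corners is $5.86.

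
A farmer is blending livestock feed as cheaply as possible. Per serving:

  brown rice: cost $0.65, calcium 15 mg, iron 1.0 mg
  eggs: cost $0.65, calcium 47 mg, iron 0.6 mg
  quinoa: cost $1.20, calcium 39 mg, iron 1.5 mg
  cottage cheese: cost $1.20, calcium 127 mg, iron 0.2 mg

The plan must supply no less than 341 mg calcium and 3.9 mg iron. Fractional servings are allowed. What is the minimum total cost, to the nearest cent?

$4.54

Compare the cost at each extreme point of the feasible region.
brown rice only: max(341/15, 3.9/1.0) = 22.73 servings → $14.78.
eggs only: max(341/47, 3.9/0.6) = 7.255 servings → $4.72.
quinoa only: max(341/39, 3.9/1.5) = 8.744 servings → $10.49.
cottage cheese only: max(341/127, 3.9/0.2) = 19.5 servings → $23.40.
brown rice + eggs: the both-tight solution has a negative serving — not a feasible corner.
brown rice + quinoa: the both-tight solution has a negative serving — not a feasible corner.
brown rice + cottage cheese with both tight: 3.444 servings and 2.278 servings → $4.97.
eggs + quinoa: the both-tight solution has a negative serving — not a feasible corner.
eggs + cottage cheese with both tight: 6.394 servings and 0.3189 servings → $4.54.
quinoa + cottage cheese with both tight: 2.338 servings and 1.967 servings → $5.17.
So the least-cost plan costs $4.54.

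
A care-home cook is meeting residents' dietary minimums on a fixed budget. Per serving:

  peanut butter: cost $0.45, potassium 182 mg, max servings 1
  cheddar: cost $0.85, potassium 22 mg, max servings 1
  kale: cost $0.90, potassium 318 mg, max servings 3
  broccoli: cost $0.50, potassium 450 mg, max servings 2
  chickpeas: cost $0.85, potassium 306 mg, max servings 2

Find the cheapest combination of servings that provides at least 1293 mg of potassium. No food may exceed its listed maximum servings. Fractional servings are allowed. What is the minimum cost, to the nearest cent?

Cost per mg of potassium: broccoli $0.0011, peanut butter $0.0025, chickpeas $0.0028, kale $0.0028, cheddar $0.0386.
Take 2 servings of broccoli: +900.0 mg potassium for $1.00 (total $1.00, still need 393.0 mg).
Take 1 serving of peanut butter: +182.0 mg potassium for $0.45 (total $1.45, still need 211.0 mg).
Take 0.6895 servings of chickpeas: +211.0 mg potassium for $0.59 (total $2.04, still need 0.0 mg).
Filling from the cheapest source first is optimal under one linear minimum: $2.04.

$2.04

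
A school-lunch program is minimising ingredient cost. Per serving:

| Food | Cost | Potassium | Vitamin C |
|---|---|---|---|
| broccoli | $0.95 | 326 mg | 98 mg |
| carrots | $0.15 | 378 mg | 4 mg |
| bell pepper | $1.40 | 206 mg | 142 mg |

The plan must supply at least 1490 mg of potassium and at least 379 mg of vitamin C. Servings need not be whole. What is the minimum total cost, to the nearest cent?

$3.74

broccoli only: max(1490/326, 379/98) = 4.571 servings → $4.34.
carrots only: max(1490/378, 379/4) = 94.75 servings → $14.21.
bell pepper only: max(1490/206, 379/142) = 7.233 servings → $10.13.
broccoli + carrots with both tight: 3.842 servings and 0.6286 servings → $3.74.
broccoli + bell pepper: the both-tight solution has a negative serving — not a feasible corner.
carrots + bell pepper with both tight: 2.526 servings and 2.598 servings → $4.02.
The minimum over all feasible corners is $3.74.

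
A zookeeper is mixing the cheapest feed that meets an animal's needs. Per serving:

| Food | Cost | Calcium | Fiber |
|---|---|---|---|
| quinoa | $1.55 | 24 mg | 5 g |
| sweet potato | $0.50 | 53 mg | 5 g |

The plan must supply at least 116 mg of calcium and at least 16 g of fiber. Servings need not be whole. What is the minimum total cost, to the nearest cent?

For a min-cost LP with two ≥-constraints, a basic feasible solution has at most two positive variables.
quinoa only: max(116/24, 16/5) = 4.833 servings → $7.49.
sweet potato only: max(116/53, 16/5) = 3.2 servings → $1.60.
quinoa + sweet potato with both tight: 1.848 servings and 1.352 servings → $3.54.
So the least-cost plan costs $1.60.

$1.60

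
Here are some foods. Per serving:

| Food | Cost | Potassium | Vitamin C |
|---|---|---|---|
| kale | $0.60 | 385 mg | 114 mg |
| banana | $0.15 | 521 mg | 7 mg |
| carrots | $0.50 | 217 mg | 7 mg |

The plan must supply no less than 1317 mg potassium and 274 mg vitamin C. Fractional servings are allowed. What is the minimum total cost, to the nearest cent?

The cheapest plan sits at a corner of the feasible region — with two constraints it uses at most two foods.
kale only: max(1317/385, 274/114) = 3.421 servings → $2.05.
banana only: max(1317/521, 274/7) = 39.14 servings → $5.87.
carrots only: max(1317/217, 274/7) = 39.14 servings → $19.57.
kale + banana with both tight: 2.355 servings and 0.7875 servings → $1.53.
kale + carrots with both tight: 2.279 servings and 2.025 servings → $2.38.
banana + carrots: intersection lies outside the first quadrant.
So the least-cost plan costs $1.53.

$1.53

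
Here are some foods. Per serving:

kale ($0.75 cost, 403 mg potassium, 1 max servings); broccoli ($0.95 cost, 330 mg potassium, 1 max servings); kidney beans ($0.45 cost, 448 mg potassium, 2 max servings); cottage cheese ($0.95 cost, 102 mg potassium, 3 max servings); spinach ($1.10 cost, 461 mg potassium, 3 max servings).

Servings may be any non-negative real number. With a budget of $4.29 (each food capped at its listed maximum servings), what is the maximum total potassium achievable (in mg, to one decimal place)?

Potassium per dollar: kidney beans 995.6, kale 537.3, spinach 419.1, broccoli 347.4, cottage cheese 107.4.
Take 2 servings of kidney beans: spends $0.90, +896.0 mg potassium (running total 896.0 mg).
Take 1 serving of kale: spends $0.75, +403.0 mg potassium (running total 1299.0 mg).
Take 2.4 servings of spinach: spends $2.64, +1106.4 mg potassium (running total 2405.4 mg).
Greedy by best ratio exhausts the cost allowance optimally: 2405.4 mg.

2405.4 mg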